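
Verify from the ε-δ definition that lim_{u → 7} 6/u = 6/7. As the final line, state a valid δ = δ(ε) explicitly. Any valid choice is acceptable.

Let ε > 0 be given. We seek δ > 0 such that 0 < |u − 7| < δ implies |6/u − (6/7)| < ε.
|6/u − (6/7)| = 6·|7 − u|/(7·|u|) = 6|u − 7|/(7|u|).
Require δ ≤ 7/2 so that |u| > 7 − 7/2 = 7/2, hence 7|u| > 49/2.
Then |6/u − (6/7)| < 6|u − 7|/(49/2), which is < ε when |u − 7| < (49/12)ε.
Take δ = min(7/2, (49/12)ε). Then 0 < |u − 7| < δ gives both |u − 7| < 7/2 and |u − 7| < (49/12)ε, so |6/u − (6/7)| < ε.

δ = min(7/2, (49/12)ε)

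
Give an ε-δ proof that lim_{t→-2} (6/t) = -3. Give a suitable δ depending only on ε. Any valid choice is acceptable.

δ = min(1, (1/3)ε)

Let ε > 0 be given. We seek δ > 0 such that 0 < |t + 2| < δ implies |6/t + 3| < ε.
|6/t + 3| = 6·|-2 − t|/(2·|t|) = 6|t + 2|/(2|t|).
Restrict δ ≤ 1. Then |t + 2| < 1 gives |t| > 1, so 2|t| > 2.
Then |6/t + 3| < 6|t + 2|/2, which is < ε when |t + 2| < (1/3)ε.
Take δ = min(1, (1/3)ε). Then 0 < |t + 2| < δ gives both |t + 2| < 1 and |t + 2| < (1/3)ε, so |6/t + 3| < ε.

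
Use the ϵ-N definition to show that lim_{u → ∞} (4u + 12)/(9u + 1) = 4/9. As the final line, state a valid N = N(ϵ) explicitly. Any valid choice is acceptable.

Let ϵ > 0 be given. We seek N > 0 such that u > N implies |(4u + 12)/(9u + 1) − (4/9)| < ϵ.
(4u + 12)/(9u + 1) − (4/9) = (9(4u + 12) − 4(9u + 1)) / (9(9u + 1)) = 104/(9(9u + 1)).
For u > 0 we have 9u + 1 > 9u, so |(4u + 12)/(9u + 1) − (4/9)| = 104/(9(9u + 1)) < 104/(9·9u) = (104/81)/u.
Thus |(4u + 12)/(9u + 1) − (4/9)| < ϵ whenever u > (104/81)/ϵ.
Take N = (104/81)/ϵ. If u > N then |(4u + 12)/(9u + 1) − (4/9)| < (104/81)/u < ϵ.

N = (104/81)/ϵ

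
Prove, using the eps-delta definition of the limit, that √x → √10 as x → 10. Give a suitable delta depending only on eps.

Suppose eps > 0. We want delta > 0 such that 0 < |x − 10| < delta implies |√x − √10| < eps.
Multiplying by the conjugate, |√x − √10| = |x − 10|/(√x + √10).
Restrict delta ≤ 10 so that |x − 10| < 10 forces x > 0, and then √x + √10 > √10.
Hence |√x − √10| < |x − 10|/√10, which is < eps once |x − 10| < √10·eps.
Take delta = min(10, √10·eps). If 0 < |x − 10| < delta then x > 0 and |√x − √10| < |x − 10|/√10 < eps.

delta = min(10, √10·eps)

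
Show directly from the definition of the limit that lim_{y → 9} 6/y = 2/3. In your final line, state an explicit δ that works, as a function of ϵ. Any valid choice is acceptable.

Fix ϵ > 0. We seek δ > 0 such that 0 < |y − 9| < δ implies |6/y − (2/3)| < ϵ.
|6/y − (2/3)| = 6·|9 − y|/(9·|y|) = 6|y − 9|/(9|y|).
Restrict δ ≤ 9/2. Then |y − 9| < 9/2 gives |y| > 9/2, so 9|y| > 81/2.
Then |6/y − (2/3)| < 6|y − 9|/(81/2), which is < ϵ when |y − 9| < (27/4)ϵ.
Take δ = min(9/2, (27/4)ϵ). Then 0 < |y − 9| < δ gives both |y − 9| < 9/2 and |y − 9| < (27/4)ϵ, so |6/y − (2/3)| < ϵ.

δ = min(9/2, (27/4)ϵ)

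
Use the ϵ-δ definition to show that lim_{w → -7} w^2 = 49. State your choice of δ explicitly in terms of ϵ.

δ = min(1, ϵ/15)

Let ϵ > 0. We seek δ > 0 with 0 < |w + 7| < δ ⇒ |w^2 − 49| < ϵ.
Factor: w^2 − 49 = (w + 7)(w - 7), so |w^2 − 49| = |w + 7|·|w - 7|.
Impose δ ≤ 1 so that |w| < 8; then |w - 7| ≤ 15.
Hence |w^2 − 49| ≤ 15|w + 7|, which is < ϵ once |w + 7| < ϵ/15.
Take δ = min(1, ϵ/15). If 0 < |w + 7| < δ then both bounds hold and |w^2 − 49| ≤ 15|w + 7| < 15·(ϵ/15) = ϵ.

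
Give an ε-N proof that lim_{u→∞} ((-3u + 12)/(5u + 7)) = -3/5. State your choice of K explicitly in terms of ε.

K = (81/25)/ε

Let ε > 0 be given. We seek K > 0 such that u > K implies |(-3u + 12)/(5u + 7) + 3/5| < ε.
(-3u + 12)/(5u + 7) + 3/5 = (5(-3u + 12) − (-3)(5u + 7)) / (5(5u + 7)) = 81/(5(5u + 7)).
For u > 0 we have 5u + 7 > 5u, so |(-3u + 12)/(5u + 7) + 3/5| = 81/(5(5u + 7)) < 81/(5·5u) = (81/25)/u.
Thus |(-3u + 12)/(5u + 7) + 3/5| < ε whenever u > (81/25)/ε.
Take K = (81/25)/ε. If u > K then |(-3u + 12)/(5u + 7) + 3/5| < (81/25)/u < ε.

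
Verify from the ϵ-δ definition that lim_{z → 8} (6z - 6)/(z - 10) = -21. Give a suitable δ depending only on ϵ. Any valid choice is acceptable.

δ = min(1, (1/27)ϵ)

Suppose ϵ > 0. We want δ > 0 with 0 < |z − 8| < δ ⇒ |(6z - 6)/(z - 10) + 21| < ϵ.
Combining over a common denominator, (6z - 6)/(z - 10) + 21 = [(6z - 6)·(-2) − 42·(z - 10)] / [(-2)·(z - 10)] = -54(z − 8) / ((-2)(z - 10)).
So |(6z - 6)/(z - 10) + 21| = 54|z − 8| / (2·|z − 10|).
Require δ ≤ 1, so |z − 10| ≥ |-2| − |z − 8| > 2 − 1 = 1.
Hence |(6z - 6)/(z - 10) + 21| < 54|z − 8|/(2·1) = 27|z − 8|, which is < ϵ once |z − 8| < (1/27)ϵ.
Take δ = min(1, (1/27)ϵ). Then 0 < |z − 8| < δ forces both bounds, so |(6z - 6)/(z - 10) + 21| < ϵ.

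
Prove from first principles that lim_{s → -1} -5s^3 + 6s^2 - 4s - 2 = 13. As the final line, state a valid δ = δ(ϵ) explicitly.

Fix ϵ > 0. We want δ > 0 such that 0 < |s + 1| < δ implies |(-5s^3 + 6s^2 - 4s - 2) − 13| < ϵ.
(-5s^3 + 6s^2 - 4s - 2) − 13 = -5s^3 + 6s^2 - 4s - 15 = (s + 1)(-5s^2 + 11s - 15).
So |(-5s^3 + 6s^2 - 4s - 2) − 13| = |s + 1|·|-5s^2 + 11s - 15|.
Require δ ≤ 1. Then |s + 1| < 1 gives |s| < 2, and by the triangle inequality |-5s^2 + 11s - 15| ≤ 5·2^2 + 11·2 + 15 = 57.
Hence |(-5s^3 + 6s^2 - 4s - 2) − 13| ≤ 57|s + 1| < ϵ provided |s + 1| < ϵ/57.
Choosing δ = min(1, ϵ/57) ensures both conditions, hence |(-5s^3 + 6s^2 - 4s - 2) − 13| < ϵ.

δ = min(1, ϵ/57)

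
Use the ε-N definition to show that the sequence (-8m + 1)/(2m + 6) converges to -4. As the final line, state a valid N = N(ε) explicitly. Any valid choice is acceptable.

N = (25/2)/ε

Let ε > 0. For m ≥ 1, |(-8m + 1)/(2m + 6) + 4| = |50|/(2(2m + 6)) = 50/(2(2m + 6)).
Since 2m + 6 ≥ 2m for m ≥ 1, this is ≤ 50/(2·2m) = (25/2)/m.
So |(-8m + 1)/(2m + 6) + 4| < ε whenever m > (25/2)/ε.
Take N = (25/2)/ε. If m > N then |(-8m + 1)/(2m + 6) + 4| ≤ (25/2)/m < ε.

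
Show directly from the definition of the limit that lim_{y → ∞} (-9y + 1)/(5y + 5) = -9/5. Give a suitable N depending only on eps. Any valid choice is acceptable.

N = 2/eps

Let eps > 0 be given. We seek N > 0 such that y > N implies |(-9y + 1)/(5y + 5) + 9/5| < eps.
(-9y + 1)/(5y + 5) + 9/5 = (5(-9y + 1) − (-9)(5y + 5)) / (5(5y + 5)) = 50/(5(5y + 5)).
For y > 0 we have 5y + 5 > 5y, so |(-9y + 1)/(5y + 5) + 9/5| = 50/(5(5y + 5)) < 50/(5·5y) = 2/y.
Thus |(-9y + 1)/(5y + 5) + 9/5| < eps whenever y > 2/eps.
Take N = 2/eps. If y > N then |(-9y + 1)/(5y + 5) + 9/5| < 2/y < eps.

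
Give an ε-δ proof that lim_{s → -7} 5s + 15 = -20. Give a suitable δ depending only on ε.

Suppose ε > 0. We need δ > 0 so that 0 < |s + 7| < δ implies |(5s + 15) + 20| < ε.
|(5s + 15) + 20| = |5s + 35| = 5|s + 7|.
Thus it suffices that |s + 7| < ε/5.
Take δ = ε/5. If 0 < |s + 7| < δ then |(5s + 15) + 20| = 5|s + 7| < 5·(ε/5) = ε.

δ = ε/5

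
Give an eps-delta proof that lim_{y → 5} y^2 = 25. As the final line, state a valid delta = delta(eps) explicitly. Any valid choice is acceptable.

Suppose eps > 0. We seek delta > 0 with 0 < |y − 5| < delta ⇒ |y^2 − 25| < eps.
Factor: y^2 − 25 = (y − 5)(y + 5), so |y^2 − 25| = |y − 5|·|y + 5|.
Impose delta ≤ 1 so that |y| < 6; then |y + 5| ≤ 11.
Hence |y^2 − 25| ≤ 11|y − 5|, which is < eps once |y − 5| < eps/11.
Take delta = min(1, eps/11). If 0 < |y − 5| < delta then both bounds hold and |y^2 − 25| ≤ 11|y − 5| < 11·(eps/11) = eps.

delta = min(1, eps/11)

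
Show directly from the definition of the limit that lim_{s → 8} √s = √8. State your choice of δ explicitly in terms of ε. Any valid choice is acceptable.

Fix ε > 0. We want δ > 0 such that 0 < |s − 8| < δ implies |√s − √8| < ε.
Multiplying by the conjugate, |√s − √8| = |s − 8|/(√s + √8).
Restrict δ ≤ 8 so that |s − 8| < 8 forces s > 0, and then √s + √8 > √8.
Hence |√s − √8| < |s − 8|/√8, which is < ε once |s − 8| < √8·ε.
Take δ = min(8, √8·ε). If 0 < |s − 8| < δ then s > 0 and |√s − √8| < |s − 8|/√8 < ε.

δ = min(8, √8·ε)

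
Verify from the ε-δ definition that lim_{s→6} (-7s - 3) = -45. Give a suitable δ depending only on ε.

Fix ε > 0. We need δ > 0 so that 0 < |s − 6| < δ implies |(-7s - 3) + 45| < ε.
Since (-7s - 3) + 45 = -7(s − 6), we have |(-7s - 3) + 45| = 7|s − 6|.
So 7|s − 6| < ε exactly when |s − 6| < ε/7.
Choosing δ = ε/7 gives |(-7s - 3) + 45| = 7|s − 6| < ε whenever |s − 6| < δ.

δ = ε/7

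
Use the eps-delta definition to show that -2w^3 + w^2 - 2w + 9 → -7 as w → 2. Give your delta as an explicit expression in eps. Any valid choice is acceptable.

delta = min(2, eps/52)

Suppose eps > 0. We want delta > 0 such that 0 < |w − 2| < delta implies |(-2w^3 + w^2 - 2w + 9) + 7| < eps.
(-2w^3 + w^2 - 2w + 9) + 7 = -2w^3 + w^2 - 2w + 16 = (w − 2)(-2w^2 - 3w - 8).
So |(-2w^3 + w^2 - 2w + 9) + 7| = |w − 2|·|-2w^2 - 3w - 8|.
Require delta ≤ 2. Then |w − 2| < 2 gives |w| < 4, and by the triangle inequality |-2w^2 - 3w - 8| ≤ 2·4^2 + 3·4 + 8 = 52.
Hence |(-2w^3 + w^2 - 2w + 9) + 7| ≤ 52|w − 2| < eps provided |w − 2| < eps/52.
Take delta = min(2, eps/52). Then 0 < |w − 2| < delta gives both |w − 2| < 2 and |w − 2| < eps/52, so |(-2w^3 + w^2 - 2w + 9) + 7| < eps.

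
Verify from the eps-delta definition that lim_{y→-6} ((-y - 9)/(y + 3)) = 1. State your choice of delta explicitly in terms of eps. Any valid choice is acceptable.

delta = min(3/2, (3/4)eps)

Suppose eps > 0. We want delta > 0 with 0 < |y + 6| < delta ⇒ |(-y - 9)/(y + 3) − 1| < eps.
Combining over a common denominator, (-y - 9)/(y + 3) − 1 = [(-y - 9)·(-3) − (-3)·(y + 3)] / [(-3)·(y + 3)] = 6(y + 6) / ((-3)(y + 3)).
So |(-y - 9)/(y + 3) − 1| = 6|y + 6| / (3·|y + 3|).
Require delta ≤ 3/2, so |y + 3| ≥ |-3| − |y + 6| > 3 − 3/2 = 3/2.
Hence |(-y - 9)/(y + 3) − 1| < 6|y + 6|/(3·(3/2)) = (4/3)|y + 6|, which is < eps once |y + 6| < (3/4)eps.
Take delta = min(3/2, (3/4)eps). Then 0 < |y + 6| < delta forces both bounds, so |(-y - 9)/(y + 3) − 1| < eps.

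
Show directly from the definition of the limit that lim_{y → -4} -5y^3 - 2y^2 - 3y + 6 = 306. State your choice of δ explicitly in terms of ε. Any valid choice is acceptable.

δ = min(2, ε/363)

Suppose ε > 0. We want δ > 0 such that 0 < |y + 4| < δ implies |(-5y^3 - 2y^2 - 3y + 6) − 306| < ε.
(-5y^3 - 2y^2 - 3y + 6) − 306 = -5y^3 - 2y^2 - 3y - 300 = (y + 4)(-5y^2 + 18y - 75).
So |(-5y^3 - 2y^2 - 3y + 6) − 306| = |y + 4|·|-5y^2 + 18y - 75|.
Require δ ≤ 2. Then |y + 4| < 2 gives |y| < 6, and by the triangle inequality |-5y^2 + 18y - 75| ≤ 5·6^2 + 18·6 + 75 = 363.
Hence |(-5y^3 - 2y^2 - 3y + 6) − 306| ≤ 363|y + 4| < ε provided |y + 4| < ε/363.
Choosing δ = min(2, ε/363) ensures both conditions, hence |(-5y^3 - 2y^2 - 3y + 6) − 306| < ε.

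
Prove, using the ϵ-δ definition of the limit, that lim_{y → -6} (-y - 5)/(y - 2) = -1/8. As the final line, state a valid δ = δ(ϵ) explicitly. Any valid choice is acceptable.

δ = min(4, (32/7)ϵ)

Suppose ϵ > 0. We want δ > 0 with 0 < |y + 6| < δ ⇒ |(-y - 5)/(y - 2) + 1/8| < ϵ.
Combining over a common denominator, (-y - 5)/(y - 2) + 1/8 = [(-y - 5)·(-8) − 1·(y - 2)] / [(-8)·(y - 2)] = 7(y + 6) / ((-8)(y - 2)).
So |(-y - 5)/(y - 2) + 1/8| = 7|y + 6| / (8·|y − 2|).
Restrict δ ≤ 4. Then |y + 6| < 4 gives |y − 2| = |(y + 6) + (-8)| ≥ 8 − 4 = 4.
Hence |(-y - 5)/(y - 2) + 1/8| < 7|y + 6|/(8·4) = (7/32)|y + 6|, which is < ϵ once |y + 6| < (32/7)ϵ.
Take δ = min(4, (32/7)ϵ). Then 0 < |y + 6| < δ forces both bounds, so |(-y - 5)/(y - 2) + 1/8| < ϵ.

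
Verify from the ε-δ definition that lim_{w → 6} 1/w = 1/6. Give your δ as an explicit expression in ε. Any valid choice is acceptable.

Fix ε > 0. We seek δ > 0 such that 0 < |w − 6| < δ implies |1/w − (1/6)| < ε.
|1/w − (1/6)| = |6 − w|/(6·|w|) = |w − 6|/(6|w|).
Restrict δ ≤ 3. Then |w − 6| < 3 gives |w| > 3, so 6|w| > 18.
Then |1/w − (1/6)| < |w − 6|/18, which is < ε when |w − 6| < 18ε.
Take δ = min(3, 18ε). Then 0 < |w − 6| < δ gives both |w − 6| < 3 and |w − 6| < 18ε, so |1/w − (1/6)| < ε.

δ = min(3, 18ε)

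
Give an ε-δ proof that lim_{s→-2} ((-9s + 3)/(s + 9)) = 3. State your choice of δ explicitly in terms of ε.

δ = min(7/2, (7/24)ε)

Let ε > 0 be given. We want δ > 0 with 0 < |s + 2| < δ ⇒ |(-9s + 3)/(s + 9) − 3| < ε.
Combining over a common denominator, (-9s + 3)/(s + 9) − 3 = [(-9s + 3)·7 − 21·(s + 9)] / [7·(s + 9)] = -84(s + 2) / (7(s + 9)).
So |(-9s + 3)/(s + 9) − 3| = 84|s + 2| / (7·|s + 9|).
Require δ ≤ 7/2, so |s + 9| ≥ |7| − |s + 2| > 7 − 7/2 = 7/2.
Hence |(-9s + 3)/(s + 9) − 3| < 84|s + 2|/(7·(7/2)) = (24/7)|s + 2|, which is < ε once |s + 2| < (7/24)ε.
Take δ = min(7/2, (7/24)ε). Then 0 < |s + 2| < δ forces both bounds, so |(-9s + 3)/(s + 9) − 3| < ε.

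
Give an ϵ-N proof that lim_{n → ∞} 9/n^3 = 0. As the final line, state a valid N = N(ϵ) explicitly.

Let ϵ > 0 be given. For n ≥ 1, |9/n^3 − 0| = 9/n^3.
9/n^3 < ϵ ⇔ n^3 > 9/ϵ ⇔ n > (9/ϵ)^{1/3}.
Take N = (9/ϵ)^{1/3}. Then n > N implies 9/n^3 < ϵ.

N = (9/ϵ)^{1/3}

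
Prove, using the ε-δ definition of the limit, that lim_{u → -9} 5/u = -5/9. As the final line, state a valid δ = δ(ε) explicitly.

δ = min(9/2, (81/10)ε)

Suppose ε > 0. We seek δ > 0 such that 0 < |u + 9| < δ implies |5/u + 5/9| < ε.
|5/u + 5/9| = 5·|-9 − u|/(9·|u|) = 5|u + 9|/(9|u|).
Restrict δ ≤ 9/2. Then |u + 9| < 9/2 gives |u| > 9/2, so 9|u| > 81/2.
Then |5/u + 5/9| < 5|u + 9|/(81/2), which is < ε when |u + 9| < (81/10)ε.
Take δ = min(9/2, (81/10)ε). Then 0 < |u + 9| < δ gives both |u + 9| < 9/2 and |u + 9| < (81/10)ε, so |5/u + 5/9| < ε.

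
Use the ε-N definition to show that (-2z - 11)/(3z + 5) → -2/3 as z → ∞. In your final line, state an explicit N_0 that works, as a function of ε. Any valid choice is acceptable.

N_0 = (23/9)/ε

Suppose ε > 0. We seek N_0 > 0 such that z > N_0 implies |(-2z - 11)/(3z + 5) + 2/3| < ε.
(-2z - 11)/(3z + 5) + 2/3 = (3(-2z - 11) − (-2)(3z + 5)) / (3(3z + 5)) = -23/(3(3z + 5)).
For z > 0 we have 3z + 5 > 3z, so |(-2z - 11)/(3z + 5) + 2/3| = 23/(3(3z + 5)) < 23/(3·3z) = (23/9)/z.
Thus |(-2z - 11)/(3z + 5) + 2/3| < ε whenever z > (23/9)/ε.
Take N_0 = (23/9)/ε. If z > N_0 then |(-2z - 11)/(3z + 5) + 2/3| < (23/9)/z < ε.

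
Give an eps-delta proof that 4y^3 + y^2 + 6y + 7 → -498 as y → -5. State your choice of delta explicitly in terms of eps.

delta = min(1, eps/359)

Let eps > 0 be given. We want delta > 0 such that 0 < |y + 5| < delta implies |(4y^3 + y^2 + 6y + 7) + 498| < eps.
(4y^3 + y^2 + 6y + 7) + 498 = 4y^3 + y^2 + 6y + 505 = (y + 5)(4y^2 - 19y + 101).
So |(4y^3 + y^2 + 6y + 7) + 498| = |y + 5|·|4y^2 - 19y + 101|.
Assume first that |y + 5| < 1, so |y| < 6. Then |4y^2 - 19y + 101| ≤ 4·6^2 + 19·6 + 101 = 359.
Hence |(4y^3 + y^2 + 6y + 7) + 498| ≤ 359|y + 5| < eps provided |y + 5| < eps/359.
Choosing delta = min(1, eps/359) ensures both conditions, hence |(4y^3 + y^2 + 6y + 7) + 498| < eps.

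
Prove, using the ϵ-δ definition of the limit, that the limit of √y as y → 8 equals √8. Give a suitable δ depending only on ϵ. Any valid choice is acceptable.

δ = min(8, √8·ϵ)

Fix ϵ > 0. We want δ > 0 such that 0 < |y − 8| < δ implies |√y − √8| < ϵ.
Multiplying by the conjugate, |√y − √8| = |y − 8|/(√y + √8).
Restrict δ ≤ 8 so that |y − 8| < 8 forces y > 0, and then √y + √8 > √8.
Hence |√y − √8| < |y − 8|/√8, which is < ϵ once |y − 8| < √8·ϵ.
Take δ = min(8, √8·ϵ). If 0 < |y − 8| < δ then y > 0 and |√y − √8| < |y − 8|/√8 < ϵ.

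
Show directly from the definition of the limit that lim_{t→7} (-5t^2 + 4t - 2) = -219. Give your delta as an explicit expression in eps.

Let eps > 0 be given. We want delta > 0 such that 0 < |t − 7| < delta implies |(-5t^2 + 4t - 2) + 219| < eps.
(-5t^2 + 4t - 2) + 219 = -5t^2 + 4t + 217 = (t − 7)(-5t - 31).
So |(-5t^2 + 4t - 2) + 219| = |t − 7|·|-5t - 31|.
Require delta ≤ 1. Then |t − 7| < 1 gives |t| < 8, and by the triangle inequality |-5t - 31| ≤ 5·8 + 31 = 71.
Hence |(-5t^2 + 4t - 2) + 219| ≤ 71|t − 7| < eps provided |t − 7| < eps/71.
Take delta = min(1, eps/71). Then 0 < |t − 7| < delta gives both |t − 7| < 1 and |t − 7| < eps/71, so |(-5t^2 + 4t - 2) + 219| < eps.

delta = min(1, eps/71)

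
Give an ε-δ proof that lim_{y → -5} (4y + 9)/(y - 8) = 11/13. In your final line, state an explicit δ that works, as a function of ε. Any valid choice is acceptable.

δ = min(13/2, (169/82)ε)

Suppose ε > 0. We want δ > 0 with 0 < |y + 5| < δ ⇒ |(4y + 9)/(y - 8) − (11/13)| < ε.
Combining over a common denominator, (4y + 9)/(y - 8) − (11/13) = [(4y + 9)·(-13) − (-11)·(y - 8)] / [(-13)·(y - 8)] = -41(y + 5) / ((-13)(y - 8)).
So |(4y + 9)/(y - 8) − (11/13)| = 41|y + 5| / (13·|y − 8|).
Restrict δ ≤ 13/2. Then |y + 5| < 13/2 gives |y − 8| = |(y + 5) + (-13)| ≥ 13 − 13/2 = 13/2.
Hence |(4y + 9)/(y - 8) − (11/13)| < 41|y + 5|/(13·(13/2)) = (82/169)|y + 5|, which is < ε once |y + 5| < (169/82)ε.
Take δ = min(13/2, (169/82)ε). Then 0 < |y + 5| < δ forces both bounds, so |(4y + 9)/(y - 8) − (11/13)| < ε.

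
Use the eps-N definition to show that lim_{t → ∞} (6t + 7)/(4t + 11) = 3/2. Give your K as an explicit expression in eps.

K = (19/8)/eps

Let eps > 0. We seek K > 0 such that t > K implies |(6t + 7)/(4t + 11) − (3/2)| < eps.
(6t + 7)/(4t + 11) − (3/2) = (4(6t + 7) − 6(4t + 11)) / (4(4t + 11)) = -38/(4(4t + 11)).
For t > 0 we have 4t + 11 > 4t, so |(6t + 7)/(4t + 11) − (3/2)| = 38/(4(4t + 11)) < 38/(4·4t) = (19/8)/t.
Thus |(6t + 7)/(4t + 11) − (3/2)| < eps whenever t > (19/8)/eps.
Take K = (19/8)/eps. If t > K then |(6t + 7)/(4t + 11) − (3/2)| < (19/8)/t < eps.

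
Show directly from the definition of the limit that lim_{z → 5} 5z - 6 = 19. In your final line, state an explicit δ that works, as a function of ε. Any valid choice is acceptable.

δ = ε/5

Suppose ε > 0. We need δ > 0 so that 0 < |z − 5| < δ implies |(5z - 6) − 19| < ε.
|(5z - 6) − 19| = |5z - 25| = 5|z − 5|.
Thus it suffices that |z − 5| < ε/5.
Choosing δ = ε/5 gives |(5z - 6) − 19| = 5|z − 5| < ε whenever |z − 5| < δ.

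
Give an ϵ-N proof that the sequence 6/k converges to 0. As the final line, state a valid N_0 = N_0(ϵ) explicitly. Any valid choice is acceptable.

N_0 = 6/ϵ

Suppose ϵ > 0. For k ≥ 1, |6/k − 0| = 6/(k) ≤ 6/k.
We need 6/k < ϵ, i.e. k > 6/ϵ.
Take N_0 = 6/ϵ. If k > N_0 then |6/k| ≤ 6/k < ϵ.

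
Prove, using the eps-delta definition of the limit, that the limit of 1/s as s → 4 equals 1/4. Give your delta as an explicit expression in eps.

Let eps > 0 be given. We seek delta > 0 such that 0 < |s − 4| < delta implies |1/s − (1/4)| < eps.
|1/s − (1/4)| = |4 − s|/(4·|s|) = |s − 4|/(4|s|).
Require delta ≤ 2 so that |s| > 4 − 2 = 2, hence 4|s| > 8.
Then |1/s − (1/4)| < |s − 4|/8, which is < eps when |s − 4| < 8eps.
Take delta = min(2, 8eps). Then 0 < |s − 4| < delta gives both |s − 4| < 2 and |s − 4| < 8eps, so |1/s − (1/4)| < eps.

delta = min(2, 8eps)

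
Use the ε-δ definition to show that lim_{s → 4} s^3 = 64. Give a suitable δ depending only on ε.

Let ε > 0. We seek δ > 0 with 0 < |s − 4| < δ ⇒ |s^3 − 64| < ε.
Factor: s^3 − 64 = (s − 4)(s^2 + 4s + 16), so |s^3 − 64| = |s − 4|·|s^2 + 4s + 16|.
Impose δ ≤ 1 so that |s| < 5; then |s^2 + 4s + 16| ≤ 61.
Hence |s^3 − 64| ≤ 61|s − 4|, which is < ε once |s − 4| < ε/61.
Take δ = min(1, ε/61). If 0 < |s − 4| < δ then both bounds hold and |s^3 − 64| ≤ 61|s − 4| < 61·(ε/61) = ε.

δ = min(1, ε/61)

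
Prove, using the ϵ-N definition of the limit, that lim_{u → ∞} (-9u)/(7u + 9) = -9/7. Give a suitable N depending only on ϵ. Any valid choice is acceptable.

N = (81/49)/ϵ

Fix ϵ > 0. We seek N > 0 such that u > N implies |(-9u)/(7u + 9) + 9/7| < ϵ.
(-9u)/(7u + 9) + 9/7 = (7(-9u) − (-9)(7u + 9)) / (7(7u + 9)) = 81/(7(7u + 9)).
For u > 0 we have 7u + 9 > 7u, so |(-9u)/(7u + 9) + 9/7| = 81/(7(7u + 9)) < 81/(7·7u) = (81/49)/u.
Thus |(-9u)/(7u + 9) + 9/7| < ϵ whenever u > (81/49)/ϵ.
Take N = (81/49)/ϵ. If u > N then |(-9u)/(7u + 9) + 9/7| < (81/49)/u < ϵ.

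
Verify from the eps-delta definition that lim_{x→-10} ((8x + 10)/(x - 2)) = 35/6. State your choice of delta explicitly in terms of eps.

Let eps > 0 be given. We want delta > 0 with 0 < |x + 10| < delta ⇒ |(8x + 10)/(x - 2) − (35/6)| < eps.
Combining over a common denominator, (8x + 10)/(x - 2) − (35/6) = [(8x + 10)·(-12) − (-70)·(x - 2)] / [(-12)·(x - 2)] = -26(x + 10) / ((-12)(x - 2)).
So |(8x + 10)/(x - 2) − (35/6)| = 26|x + 10| / (12·|x − 2|).
Restrict delta ≤ 6. Then |x + 10| < 6 gives |x − 2| = |(x + 10) + (-12)| ≥ 12 − 6 = 6.
Hence |(8x + 10)/(x - 2) − (35/6)| < 26|x + 10|/(12·6) = (13/36)|x + 10|, which is < eps once |x + 10| < (36/13)eps.
Take delta = min(6, (36/13)eps). Then 0 < |x + 10| < delta forces both bounds, so |(8x + 10)/(x - 2) − (35/6)| < eps.

delta = min(6, (36/13)eps)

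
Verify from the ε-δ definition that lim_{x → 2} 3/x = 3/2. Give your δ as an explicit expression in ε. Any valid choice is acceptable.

Let ε > 0 be given. We seek δ > 0 such that 0 < |x − 2| < δ implies |3/x − (3/2)| < ε.
|3/x − (3/2)| = 3·|2 − x|/(2·|x|) = 3|x − 2|/(2|x|).
Require δ ≤ 1 so that |x| > 2 − 1 = 1, hence 2|x| > 2.
Then |3/x − (3/2)| < 3|x − 2|/2, which is < ε when |x − 2| < (2/3)ε.
Take δ = min(1, (2/3)ε). Then 0 < |x − 2| < δ gives both |x − 2| < 1 and |x − 2| < (2/3)ε, so |3/x − (3/2)| < ε.

δ = min(1, (2/3)ε)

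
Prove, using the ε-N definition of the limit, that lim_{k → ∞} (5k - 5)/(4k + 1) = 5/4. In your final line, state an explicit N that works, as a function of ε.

N = (25/16)/ε

Fix ε > 0. For k ≥ 1, |(5k - 5)/(4k + 1) − (5/4)| = |-25|/(4(4k + 1)) = 25/(4(4k + 1)).
Since 4k + 1 ≥ 4k for k ≥ 1, this is ≤ 25/(4·4k) = (25/16)/k.
So |(5k - 5)/(4k + 1) − (5/4)| < ε whenever k > (25/16)/ε.
Take N = (25/16)/ε. If k > N then |(5k - 5)/(4k + 1) − (5/4)| ≤ (25/16)/k < ε.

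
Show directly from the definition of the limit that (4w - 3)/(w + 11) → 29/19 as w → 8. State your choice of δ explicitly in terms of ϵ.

δ = min(19/2, (361/94)ϵ)

Let ϵ > 0. We want δ > 0 with 0 < |w − 8| < δ ⇒ |(4w - 3)/(w + 11) − (29/19)| < ϵ.
Combining over a common denominator, (4w - 3)/(w + 11) − (29/19) = [(4w - 3)·19 − 29·(w + 11)] / [19·(w + 11)] = 47(w − 8) / (19(w + 11)).
So |(4w - 3)/(w + 11) − (29/19)| = 47|w − 8| / (19·|w + 11|).
Restrict δ ≤ 19/2. Then |w − 8| < 19/2 gives |w + 11| = |(w − 8) + 19| ≥ 19 − 19/2 = 19/2.
Hence |(4w - 3)/(w + 11) − (29/19)| < 47|w − 8|/(19·(19/2)) = (94/361)|w − 8|, which is < ϵ once |w − 8| < (361/94)ϵ.
Take δ = min(19/2, (361/94)ϵ). Then 0 < |w − 8| < δ forces both bounds, so |(4w - 3)/(w + 11) − (29/19)| < ϵ.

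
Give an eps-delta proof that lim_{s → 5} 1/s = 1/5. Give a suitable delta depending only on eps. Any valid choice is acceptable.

Fix eps > 0. We seek delta > 0 such that 0 < |s − 5| < delta implies |1/s − (1/5)| < eps.
|1/s − (1/5)| = |5 − s|/(5·|s|) = |s − 5|/(5|s|).
Restrict delta ≤ 5/2. Then |s − 5| < 5/2 gives |s| > 5/2, so 5|s| > 25/2.
Then |1/s − (1/5)| < |s − 5|/(25/2), which is < eps when |s − 5| < (25/2)eps.
Take delta = min(5/2, (25/2)eps). Then 0 < |s − 5| < delta gives both |s − 5| < 5/2 and |s − 5| < (25/2)eps, so |1/s − (1/5)| < eps.

delta = min(5/2, (25/2)eps)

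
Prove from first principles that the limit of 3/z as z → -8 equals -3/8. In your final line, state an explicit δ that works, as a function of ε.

δ = min(4, (32/3)ε)

Fix ε > 0. We seek δ > 0 such that 0 < |z + 8| < δ implies |3/z + 3/8| < ε.
|3/z + 3/8| = 3·|-8 − z|/(8·|z|) = 3|z + 8|/(8|z|).
Require δ ≤ 4 so that |z| > 8 − 4 = 4, hence 8|z| > 32.
Then |3/z + 3/8| < 3|z + 8|/32, which is < ε when |z + 8| < (32/3)ε.
Take δ = min(4, (32/3)ε). Then 0 < |z + 8| < δ gives both |z + 8| < 4 and |z + 8| < (32/3)ε, so |3/z + 3/8| < ε.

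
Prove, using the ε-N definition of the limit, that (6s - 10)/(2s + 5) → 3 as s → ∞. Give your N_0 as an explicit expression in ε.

Fix ε > 0. We seek N_0 > 0 such that s > N_0 implies |(6s - 10)/(2s + 5) − 3| < ε.
(6s - 10)/(2s + 5) − 3 = (2(6s - 10) − 6(2s + 5)) / (2(2s + 5)) = -50/(2(2s + 5)).
For s > 0 we have 2s + 5 > 2s, so |(6s - 10)/(2s + 5) − 3| = 50/(2(2s + 5)) < 50/(2·2s) = (25/2)/s.
Thus |(6s - 10)/(2s + 5) − 3| < ε whenever s > (25/2)/ε.
Take N_0 = (25/2)/ε. If s > N_0 then |(6s - 10)/(2s + 5) − 3| < (25/2)/s < ε.

N_0 = (25/2)/ε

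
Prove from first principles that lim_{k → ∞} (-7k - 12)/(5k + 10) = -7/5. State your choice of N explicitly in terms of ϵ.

N = (2/5)/ϵ

Suppose ϵ > 0. For k ≥ 1, |(-7k - 12)/(5k + 10) + 7/5| = |10|/(5(5k + 10)) = 10/(5(5k + 10)).
Since 5k + 10 ≥ 5k for k ≥ 1, this is ≤ 10/(5·5k) = (2/5)/k.
So |(-7k - 12)/(5k + 10) + 7/5| < ϵ whenever k > (2/5)/ϵ.
Take N = (2/5)/ϵ. If k > N then |(-7k - 12)/(5k + 10) + 7/5| ≤ (2/5)/k < ϵ.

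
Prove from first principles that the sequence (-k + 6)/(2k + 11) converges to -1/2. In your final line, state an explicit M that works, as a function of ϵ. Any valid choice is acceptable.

M = (23/4)/ϵ

Let ϵ > 0. For k ≥ 1, |(-k + 6)/(2k + 11) + 1/2| = |23|/(2(2k + 11)) = 23/(2(2k + 11)).
Since 2k + 11 ≥ 2k for k ≥ 1, this is ≤ 23/(2·2k) = (23/4)/k.
So |(-k + 6)/(2k + 11) + 1/2| < ϵ whenever k > (23/4)/ϵ.
Take M = (23/4)/ϵ. If k > M then |(-k + 6)/(2k + 11) + 1/2| ≤ (23/4)/k < ϵ.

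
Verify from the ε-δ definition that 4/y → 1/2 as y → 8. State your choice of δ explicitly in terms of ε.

δ = min(4, 8ε)

Fix ε > 0. We seek δ > 0 such that 0 < |y − 8| < δ implies |4/y − (1/2)| < ε.
|4/y − (1/2)| = 4·|8 − y|/(8·|y|) = 4|y − 8|/(8|y|).
Restrict δ ≤ 4. Then |y − 8| < 4 gives |y| > 4, so 8|y| > 32.
Then |4/y − (1/2)| < 4|y − 8|/32, which is < ε when |y − 8| < 8ε.
Take δ = min(4, 8ε). Then 0 < |y − 8| < δ gives both |y − 8| < 4 and |y − 8| < 8ε, so |4/y − (1/2)| < ε.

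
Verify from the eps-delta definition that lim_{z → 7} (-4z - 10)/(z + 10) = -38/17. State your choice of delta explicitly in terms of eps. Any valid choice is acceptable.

delta = min(17/2, (289/60)eps)

Fix eps > 0. We want delta > 0 with 0 < |z − 7| < delta ⇒ |(-4z - 10)/(z + 10) + 38/17| < eps.
Combining over a common denominator, (-4z - 10)/(z + 10) + 38/17 = [(-4z - 10)·17 − (-38)·(z + 10)] / [17·(z + 10)] = -30(z − 7) / (17(z + 10)).
So |(-4z - 10)/(z + 10) + 38/17| = 30|z − 7| / (17·|z + 10|).
Require delta ≤ 17/2, so |z + 10| ≥ |17| − |z − 7| > 17 − 17/2 = 17/2.
Hence |(-4z - 10)/(z + 10) + 38/17| < 30|z − 7|/(17·(17/2)) = (60/289)|z − 7|, which is < eps once |z − 7| < (289/60)eps.
Take delta = min(17/2, (289/60)eps). Then 0 < |z − 7| < delta forces both bounds, so |(-4z - 10)/(z + 10) + 38/17| < eps.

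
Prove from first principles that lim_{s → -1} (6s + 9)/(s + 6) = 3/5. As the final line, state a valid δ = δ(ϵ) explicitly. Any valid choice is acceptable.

Let ϵ > 0 be given. We want δ > 0 with 0 < |s + 1| < δ ⇒ |(6s + 9)/(s + 6) − (3/5)| < ϵ.
Combining over a common denominator, (6s + 9)/(s + 6) − (3/5) = [(6s + 9)·5 − 3·(s + 6)] / [5·(s + 6)] = 27(s + 1) / (5(s + 6)).
So |(6s + 9)/(s + 6) − (3/5)| = 27|s + 1| / (5·|s + 6|).
Restrict δ ≤ 5/2. Then |s + 1| < 5/2 gives |s + 6| = |(s + 1) + 5| ≥ 5 − 5/2 = 5/2.
Hence |(6s + 9)/(s + 6) − (3/5)| < 27|s + 1|/(5·(5/2)) = (54/25)|s + 1|, which is < ϵ once |s + 1| < (25/54)ϵ.
Take δ = min(5/2, (25/54)ϵ). Then 0 < |s + 1| < δ forces both bounds, so |(6s + 9)/(s + 6) − (3/5)| < ϵ.

δ = min(5/2, (25/54)ϵ)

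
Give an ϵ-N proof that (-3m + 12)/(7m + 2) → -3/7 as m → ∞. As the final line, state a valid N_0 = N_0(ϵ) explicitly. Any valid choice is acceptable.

N_0 = (90/49)/ϵ

Let ϵ > 0 be given. For m ≥ 1, |(-3m + 12)/(7m + 2) + 3/7| = |90|/(7(7m + 2)) = 90/(7(7m + 2)).
Since 7m + 2 ≥ 7m for m ≥ 1, this is ≤ 90/(7·7m) = (90/49)/m.
So |(-3m + 12)/(7m + 2) + 3/7| < ϵ whenever m > (90/49)/ϵ.
Take N_0 = (90/49)/ϵ. If m > N_0 then |(-3m + 12)/(7m + 2) + 3/7| ≤ (90/49)/m < ϵ.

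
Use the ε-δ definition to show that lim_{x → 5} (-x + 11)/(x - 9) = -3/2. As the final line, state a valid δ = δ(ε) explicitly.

δ = min(2, 4ε)

Suppose ε > 0. We want δ > 0 with 0 < |x − 5| < δ ⇒ |(-x + 11)/(x - 9) + 3/2| < ε.
Combining over a common denominator, (-x + 11)/(x - 9) + 3/2 = [(-x + 11)·(-4) − 6·(x - 9)] / [(-4)·(x - 9)] = -2(x − 5) / ((-4)(x - 9)).
So |(-x + 11)/(x - 9) + 3/2| = 2|x − 5| / (4·|x − 9|).
Restrict δ ≤ 2. Then |x − 5| < 2 gives |x − 9| = |(x − 5) + (-4)| ≥ 4 − 2 = 2.
Hence |(-x + 11)/(x - 9) + 3/2| < 2|x − 5|/(4·2) = (1/4)|x − 5|, which is < ε once |x − 5| < 4ε.
Take δ = min(2, 4ε). Then 0 < |x − 5| < δ forces both bounds, so |(-x + 11)/(x - 9) + 3/2| < ε.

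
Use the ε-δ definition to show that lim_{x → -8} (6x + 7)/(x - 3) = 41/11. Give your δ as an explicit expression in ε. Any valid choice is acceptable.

Suppose ε > 0. We want δ > 0 with 0 < |x + 8| < δ ⇒ |(6x + 7)/(x - 3) − (41/11)| < ε.
Combining over a common denominator, (6x + 7)/(x - 3) − (41/11) = [(6x + 7)·(-11) − (-41)·(x - 3)] / [(-11)·(x - 3)] = -25(x + 8) / ((-11)(x - 3)).
So |(6x + 7)/(x - 3) − (41/11)| = 25|x + 8| / (11·|x − 3|).
Restrict δ ≤ 11/2. Then |x + 8| < 11/2 gives |x − 3| = |(x + 8) + (-11)| ≥ 11 − 11/2 = 11/2.
Hence |(6x + 7)/(x - 3) − (41/11)| < 25|x + 8|/(11·(11/2)) = (50/121)|x + 8|, which is < ε once |x + 8| < (121/50)ε.
Take δ = min(11/2, (121/50)ε). Then 0 < |x + 8| < δ forces both bounds, so |(6x + 7)/(x - 3) − (41/11)| < ε.

δ = min(11/2, (121/50)ε)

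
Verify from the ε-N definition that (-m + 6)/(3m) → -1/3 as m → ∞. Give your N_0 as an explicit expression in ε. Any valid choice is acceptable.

Suppose ε > 0. For m ≥ 1, |(-m + 6)/(3m) + 1/3| = |18|/(3(3m)) = 18/(3(3m)).
Since 3m ≥ 3m for m ≥ 1, this is ≤ 18/(3·3m) = 2/m.
So |(-m + 6)/(3m) + 1/3| < ε whenever m > 2/ε.
Take N_0 = 2/ε. If m > N_0 then |(-m + 6)/(3m) + 1/3| ≤ 2/m < ε.

N_0 = 2/ε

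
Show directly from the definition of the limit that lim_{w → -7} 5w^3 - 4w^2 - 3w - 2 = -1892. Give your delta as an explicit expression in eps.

delta = min(1, eps/902)

Fix eps > 0. We want delta > 0 such that 0 < |w + 7| < delta implies |(5w^3 - 4w^2 - 3w - 2) + 1892| < eps.
(5w^3 - 4w^2 - 3w - 2) + 1892 = 5w^3 - 4w^2 - 3w + 1890 = (w + 7)(5w^2 - 39w + 270).
So |(5w^3 - 4w^2 - 3w - 2) + 1892| = |w + 7|·|5w^2 - 39w + 270|.
Assume first that |w + 7| < 1, so |w| < 8. Then |5w^2 - 39w + 270| ≤ 5·8^2 + 39·8 + 270 = 902.
Hence |(5w^3 - 4w^2 - 3w - 2) + 1892| ≤ 902|w + 7| < eps provided |w + 7| < eps/902.
Take delta = min(1, eps/902). Then 0 < |w + 7| < delta gives both |w + 7| < 1 and |w + 7| < eps/902, so |(5w^3 - 4w^2 - 3w - 2) + 1892| < eps.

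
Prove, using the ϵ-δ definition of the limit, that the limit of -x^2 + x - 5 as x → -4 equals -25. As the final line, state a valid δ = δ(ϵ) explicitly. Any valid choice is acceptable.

Fix ϵ > 0. We want δ > 0 such that 0 < |x + 4| < δ implies |(-x^2 + x - 5) + 25| < ϵ.
(-x^2 + x - 5) + 25 = -x^2 + x + 20 = (x + 4)(-x + 5).
So |(-x^2 + x - 5) + 25| = |x + 4|·|-x + 5|.
Assume first that |x + 4| < 1, so |x| < 5. Then |-x + 5| ≤ 5 + 5 = 10.
Hence |(-x^2 + x - 5) + 25| ≤ 10|x + 4| < ϵ provided |x + 4| < ϵ/10.
Choosing δ = min(1, ϵ/10) ensures both conditions, hence |(-x^2 + x - 5) + 25| < ϵ.

δ = min(1, ϵ/10)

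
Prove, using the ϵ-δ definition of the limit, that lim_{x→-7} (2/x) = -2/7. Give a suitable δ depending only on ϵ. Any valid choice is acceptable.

Let ϵ > 0 be given. We seek δ > 0 such that 0 < |x + 7| < δ implies |2/x + 2/7| < ϵ.
|2/x + 2/7| = 2·|-7 − x|/(7·|x|) = 2|x + 7|/(7|x|).
Restrict δ ≤ 7/2. Then |x + 7| < 7/2 gives |x| > 7/2, so 7|x| > 49/2.
Then |2/x + 2/7| < 2|x + 7|/(49/2), which is < ϵ when |x + 7| < (49/4)ϵ.
Take δ = min(7/2, (49/4)ϵ). Then 0 < |x + 7| < δ gives both |x + 7| < 7/2 and |x + 7| < (49/4)ϵ, so |2/x + 2/7| < ϵ.

δ = min(7/2, (49/4)ϵ)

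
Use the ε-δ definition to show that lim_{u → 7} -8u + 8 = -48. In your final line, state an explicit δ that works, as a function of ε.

Fix ε > 0. We need δ > 0 so that 0 < |u − 7| < δ implies |(-8u + 8) + 48| < ε.
Since (-8u + 8) + 48 = -8(u − 7), we have |(-8u + 8) + 48| = 8|u − 7|.
Thus it suffices that |u − 7| < ε/8.
Take δ = ε/8. If 0 < |u − 7| < δ then |(-8u + 8) + 48| = 8|u − 7| < 8·(ε/8) = ε.

δ = ε/8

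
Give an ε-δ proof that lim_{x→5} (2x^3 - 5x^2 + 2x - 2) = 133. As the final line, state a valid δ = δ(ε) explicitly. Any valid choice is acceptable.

δ = min(1, ε/129)

Let ε > 0. We want δ > 0 such that 0 < |x − 5| < δ implies |(2x^3 - 5x^2 + 2x - 2) − 133| < ε.
(2x^3 - 5x^2 + 2x - 2) − 133 = 2x^3 - 5x^2 + 2x - 135 = (x − 5)(2x^2 + 5x + 27).
So |(2x^3 - 5x^2 + 2x - 2) − 133| = |x − 5|·|2x^2 + 5x + 27|.
Require δ ≤ 1. Then |x − 5| < 1 gives |x| < 6, and by the triangle inequality |2x^2 + 5x + 27| ≤ 2·6^2 + 5·6 + 27 = 129.
Hence |(2x^3 - 5x^2 + 2x - 2) − 133| ≤ 129|x − 5| < ε provided |x − 5| < ε/129.
Choosing δ = min(1, ε/129) ensures both conditions, hence |(2x^3 - 5x^2 + 2x - 2) − 133| < ε.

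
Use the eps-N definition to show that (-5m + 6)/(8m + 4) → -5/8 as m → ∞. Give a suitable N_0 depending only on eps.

N_0 = (17/16)/eps

Fix eps > 0. For m ≥ 1, |(-5m + 6)/(8m + 4) + 5/8| = |68|/(8(8m + 4)) = 68/(8(8m + 4)).
Since 8m + 4 ≥ 8m for m ≥ 1, this is ≤ 68/(8·8m) = (17/16)/m.
So |(-5m + 6)/(8m + 4) + 5/8| < eps whenever m > (17/16)/eps.
Take N_0 = (17/16)/eps. If m > N_0 then |(-5m + 6)/(8m + 4) + 5/8| ≤ (17/16)/m < eps.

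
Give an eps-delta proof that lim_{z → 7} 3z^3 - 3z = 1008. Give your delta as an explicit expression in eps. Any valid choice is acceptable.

delta = min(1, eps/504)

Fix eps > 0. We want delta > 0 such that 0 < |z − 7| < delta implies |(3z^3 - 3z) − 1008| < eps.
(3z^3 - 3z) − 1008 = 3z^3 - 3z - 1008 = (z − 7)(3z^2 + 21z + 144).
So |(3z^3 - 3z) − 1008| = |z − 7|·|3z^2 + 21z + 144|.
Assume first that |z − 7| < 1, so |z| < 8. Then |3z^2 + 21z + 144| ≤ 3·8^2 + 21·8 + 144 = 504.
Hence |(3z^3 - 3z) − 1008| ≤ 504|z − 7| < eps provided |z − 7| < eps/504.
Choosing delta = min(1, eps/504) ensures both conditions, hence |(3z^3 - 3z) − 1008| < eps.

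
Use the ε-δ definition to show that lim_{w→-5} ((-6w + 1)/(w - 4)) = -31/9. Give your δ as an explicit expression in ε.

Fix ε > 0. We want δ > 0 with 0 < |w + 5| < δ ⇒ |(-6w + 1)/(w - 4) + 31/9| < ε.
Combining over a common denominator, (-6w + 1)/(w - 4) + 31/9 = [(-6w + 1)·(-9) − 31·(w - 4)] / [(-9)·(w - 4)] = 23(w + 5) / ((-9)(w - 4)).
So |(-6w + 1)/(w - 4) + 31/9| = 23|w + 5| / (9·|w − 4|).
Restrict δ ≤ 9/2. Then |w + 5| < 9/2 gives |w − 4| = |(w + 5) + (-9)| ≥ 9 − 9/2 = 9/2.
Hence |(-6w + 1)/(w - 4) + 31/9| < 23|w + 5|/(9·(9/2)) = (46/81)|w + 5|, which is < ε once |w + 5| < (81/46)ε.
Take δ = min(9/2, (81/46)ε). Then 0 < |w + 5| < δ forces both bounds, so |(-6w + 1)/(w - 4) + 31/9| < ε.

δ = min(9/2, (81/46)ε)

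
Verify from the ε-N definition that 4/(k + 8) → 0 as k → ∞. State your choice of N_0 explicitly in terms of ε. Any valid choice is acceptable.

N_0 = 4/ε

Suppose ε > 0. For k ≥ 1, |4/(k + 8) − 0| = 4/(k + 8) ≤ 4/k.
We need 4/k < ε, i.e. k > 4/ε.
Take N_0 = 4/ε. If k > N_0 then |4/(k + 8)| ≤ 4/k < ε.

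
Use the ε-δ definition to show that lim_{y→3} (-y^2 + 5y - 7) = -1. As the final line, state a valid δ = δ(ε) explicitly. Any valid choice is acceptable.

Let ε > 0. We want δ > 0 such that 0 < |y − 3| < δ implies |(-y^2 + 5y - 7) + 1| < ε.
(-y^2 + 5y - 7) + 1 = -y^2 + 5y - 6 = (y − 3)(-y + 2).
So |(-y^2 + 5y - 7) + 1| = |y − 3|·|-y + 2|.
Assume first that |y − 3| < 1, so |y| < 4. Then |-y + 2| ≤ 4 + 2 = 6.
Hence |(-y^2 + 5y - 7) + 1| ≤ 6|y − 3| < ε provided |y − 3| < ε/6.
Take δ = min(1, ε/6). Then 0 < |y − 3| < δ gives both |y − 3| < 1 and |y − 3| < ε/6, so |(-y^2 + 5y - 7) + 1| < ε.

δ = min(1, ε/6)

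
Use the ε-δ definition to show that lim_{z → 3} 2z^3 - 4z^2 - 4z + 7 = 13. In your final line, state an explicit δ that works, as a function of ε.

Let ε > 0. We want δ > 0 such that 0 < |z − 3| < δ implies |(2z^3 - 4z^2 - 4z + 7) − 13| < ε.
(2z^3 - 4z^2 - 4z + 7) − 13 = 2z^3 - 4z^2 - 4z - 6 = (z − 3)(2z^2 + 2z + 2).
So |(2z^3 - 4z^2 - 4z + 7) − 13| = |z − 3|·|2z^2 + 2z + 2|.
Require δ ≤ 2. Then |z − 3| < 2 gives |z| < 5, and by the triangle inequality |2z^2 + 2z + 2| ≤ 2·5^2 + 2·5 + 2 = 62.
Hence |(2z^3 - 4z^2 - 4z + 7) − 13| ≤ 62|z − 3| < ε provided |z − 3| < ε/62.
Take δ = min(2, ε/62). Then 0 < |z − 3| < δ gives both |z − 3| < 2 and |z − 3| < ε/62, so |(2z^3 - 4z^2 - 4z + 7) − 13| < ε.

δ = min(2, ε/62)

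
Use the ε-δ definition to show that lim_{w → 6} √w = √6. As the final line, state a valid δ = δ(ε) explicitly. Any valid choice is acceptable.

δ = min(6, √6·ε)

Fix ε > 0. We want δ > 0 such that 0 < |w − 6| < δ implies |√w − √6| < ε.
Rationalise: √w − √6 = (w − 6)/(√w + √6), so |√w − √6| = |w − 6|/(√w + √6).
Restrict δ ≤ 6 so that |w − 6| < 6 forces w > 0, and then √w + √6 > √6.
Hence |√w − √6| < |w − 6|/√6, which is < ε once |w − 6| < √6·ε.
Take δ = min(6, √6·ε). If 0 < |w − 6| < δ then w > 0 and |√w − √6| < |w − 6|/√6 < ε.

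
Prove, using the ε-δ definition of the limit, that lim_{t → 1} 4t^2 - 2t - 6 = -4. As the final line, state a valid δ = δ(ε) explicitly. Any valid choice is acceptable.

δ = min(2, ε/14)

Suppose ε > 0. We want δ > 0 such that 0 < |t − 1| < δ implies |(4t^2 - 2t - 6) + 4| < ε.
(4t^2 - 2t - 6) + 4 = 4t^2 - 2t - 2 = (t − 1)(4t + 2).
So |(4t^2 - 2t - 6) + 4| = |t − 1|·|4t + 2|.
Assume first that |t − 1| < 2, so |t| < 3. Then |4t + 2| ≤ 4·3 + 2 = 14.
Hence |(4t^2 - 2t - 6) + 4| ≤ 14|t − 1| < ε provided |t − 1| < ε/14.
Take δ = min(2, ε/14). Then 0 < |t − 1| < δ gives both |t − 1| < 2 and |t − 1| < ε/14, so |(4t^2 - 2t - 6) + 4| < ε.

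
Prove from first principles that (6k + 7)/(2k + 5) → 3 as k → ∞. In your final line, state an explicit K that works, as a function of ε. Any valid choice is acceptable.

K = 4/ε

Let ε > 0 be given. For k ≥ 1, |(6k + 7)/(2k + 5) − 3| = |-16|/(2(2k + 5)) = 16/(2(2k + 5)).
Since 2k + 5 ≥ 2k for k ≥ 1, this is ≤ 16/(2·2k) = 4/k.
So |(6k + 7)/(2k + 5) − 3| < ε whenever k > 4/ε.
Take K = 4/ε. If k > K then |(6k + 7)/(2k + 5) − 3| ≤ 4/k < ε.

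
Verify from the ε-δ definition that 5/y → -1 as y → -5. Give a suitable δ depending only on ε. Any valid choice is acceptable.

Let ε > 0 be given. We seek δ > 0 such that 0 < |y + 5| < δ implies |5/y + 1| < ε.
|5/y + 1| = 5·|-5 − y|/(5·|y|) = 5|y + 5|/(5|y|).
Require δ ≤ 5/2 so that |y| > 5 − 5/2 = 5/2, hence 5|y| > 25/2.
Then |5/y + 1| < 5|y + 5|/(25/2), which is < ε when |y + 5| < (5/2)ε.
Take δ = min(5/2, (5/2)ε). Then 0 < |y + 5| < δ gives both |y + 5| < 5/2 and |y + 5| < (5/2)ε, so |5/y + 1| < ε.

δ = min(5/2, (5/2)ε)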